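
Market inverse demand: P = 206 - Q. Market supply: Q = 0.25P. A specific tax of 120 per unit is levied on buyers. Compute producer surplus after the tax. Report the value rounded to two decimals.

Rewriting supply in inverse form: P = 4Q.
Without the tax, 206 - Q = 4Q so Q* = 41.2 and P* = 164.8.
A tax on buyers shifts demand down by 120: (206 - 120) - Q = 4Q, so Q_t = 17.2. Buyers pay P_b = 188.8; sellers receive P_s = P_b - 120 = 68.8.
Producer surplus is the triangle above supply below P_s: (1/2)(17.2)(68.8 - 0) = 591.68.

591.68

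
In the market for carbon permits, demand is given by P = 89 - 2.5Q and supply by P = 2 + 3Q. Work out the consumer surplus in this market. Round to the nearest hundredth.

312.77

Set 89 - 2.5Q = 2 + 3Q, which gives 87 = 5.5Q, so Q* = 15.8182 and P* = 89 - 2.5(15.8182) = 49.4545.
The demand choke price is 89, so CS = (1/2)(Q*)(89 - P*) = (1/2)(15.8182)(39.5455) = 312.7686.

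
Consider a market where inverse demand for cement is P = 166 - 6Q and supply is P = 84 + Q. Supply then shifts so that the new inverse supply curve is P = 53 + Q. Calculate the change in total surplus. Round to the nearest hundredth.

Initial equilibrium: Q_0 = 11.7143, P_0 = 95.7143; CS_0 = (1/2)(11.7143)(70.2857) = 411.6735, PS_0 = (1/2)(11.7143)(11.7143) = 68.6122.
New equilibrium: 166 - 6Q = 53 + Q gives Q_1 = 16.1429, P_1 = 69.1429; CS_1 = 781.7755, PS_1 = 130.2959.
Change in total surplus = (781.7755 + 130.2959) - (411.6735 + 68.6122) = 431.7857.

431.79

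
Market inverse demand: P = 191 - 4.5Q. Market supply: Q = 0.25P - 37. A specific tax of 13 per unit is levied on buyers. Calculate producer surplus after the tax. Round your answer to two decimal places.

Rewriting supply in inverse form: P = 148 + 4Q.
Without the tax, 191 - 4.5Q = 148 + 4Q so Q* = 5.0588 and P* = 168.2353.
With the tax, buyers' net willingness to pay falls by 13: (191 - 13) - 4.5Q = 148 + 4Q, so Q_t = 3.5294. Buyers pay P_b = 175.1176; sellers receive P_s = P_b - 13 = 162.1176.
Producer surplus is the triangle above supply below P_s: (1/2)(3.5294)(162.1176 - 148) = 24.9135.

24.91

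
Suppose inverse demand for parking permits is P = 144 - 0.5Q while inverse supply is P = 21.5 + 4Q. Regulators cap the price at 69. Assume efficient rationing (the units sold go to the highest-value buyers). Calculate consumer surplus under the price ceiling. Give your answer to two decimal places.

Free-market equilibrium: 144 - 0.5Q = 21.5 + 4Q gives Q* = 27.2222, P* = 130.3889.
At the ceiling price 69, quantity supplied is (69 - 21.5)/4 = 11.875; supply is the short side, so Q = 11.875 trades at P = 69.
The demand price at Q = 11.875 is 138.0625. CS is the trapezoid between demand and 69 over [0, 11.875]: (1/2)[(144 - 69) + (138.0625 - 69)](11.875) = 855.3711.

855.37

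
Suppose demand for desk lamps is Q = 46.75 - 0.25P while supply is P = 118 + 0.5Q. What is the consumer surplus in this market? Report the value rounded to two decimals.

470.22

Rewriting demand in inverse form: P = 187 - 4Q.
Set 187 - 4Q = 118 + 0.5Q, which gives 69 = 4.5Q, so Q* = 15.3333 and P* = 187 - 4(15.3333) = 125.6667.
CS is the area between the demand curve and P* from 0 to Q*: (1/2)(15.3333)(61.3333) = 470.2222.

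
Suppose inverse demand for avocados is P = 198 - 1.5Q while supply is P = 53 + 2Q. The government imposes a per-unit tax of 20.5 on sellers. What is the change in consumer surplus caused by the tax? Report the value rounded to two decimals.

Without the tax, 198 - 1.5Q = 53 + 2Q so Q* = 41.4286 and P* = 135.8571.
With the tax, sellers need 20.5 more per unit: 198 - 1.5Q = 53 + 2Q + 20.5, so Q_t = 35.5714. Buyers pay P_b = 144.6429; sellers receive P_s = P_b - 20.5 = 124.1429.
Consumers lose the trapezoid between P* and P_b out to Q_t plus the triangle from Q_t to Q*: change in CS = 948.9949 - 1287.2449 = -338.25.

-338.25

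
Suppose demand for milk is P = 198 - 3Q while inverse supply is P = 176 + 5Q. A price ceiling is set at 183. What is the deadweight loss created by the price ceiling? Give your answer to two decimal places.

Without the control, 198 - 3Q = 176 + 5Q so Q* = 2.75 and P* = 189.75.
At the ceiling price 183, quantity supplied is (183 - 176)/5 = 1.4; supply is the short side, so Q = 1.4 trades at P = 183.
The lost-trades triangle has base Q* - 1.4 = 1.35 and height equal to the gap between the curves at Q = 1.4, which is 193.8 - 183 = 10.8. DWL = (1/2)(1.35)(10.8) = 7.29.

7.29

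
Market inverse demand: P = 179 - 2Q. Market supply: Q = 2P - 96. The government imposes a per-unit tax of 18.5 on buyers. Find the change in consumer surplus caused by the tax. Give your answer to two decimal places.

-720.76

Rewriting supply in inverse form: P = 48 + 0.5Q.
Without the tax, 179 - 2Q = 48 + 0.5Q so Q* = 52.4 and P* = 74.2.
A tax on buyers shifts demand down by 18.5: (179 - 18.5) - 2Q = 48 + 0.5Q, so Q_t = 45. Buyers pay P_b = 89; sellers receive P_s = P_b - 18.5 = 70.5.
Consumers lose the trapezoid between P* and P_b out to Q_t plus the triangle from Q_t to Q*: change in CS = 2025 - 2745.76 = -720.76.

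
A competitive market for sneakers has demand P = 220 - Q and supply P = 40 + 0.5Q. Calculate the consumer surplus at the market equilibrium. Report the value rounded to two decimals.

Equilibrium: 220 - Q = 40 + 0.5Q, so Q* = 120 and P* = 100.
Consumer surplus is the triangle under demand above P*: (1/2)(120)(220 - 100) = (1/2)(120)(120) = 7200.

7200.00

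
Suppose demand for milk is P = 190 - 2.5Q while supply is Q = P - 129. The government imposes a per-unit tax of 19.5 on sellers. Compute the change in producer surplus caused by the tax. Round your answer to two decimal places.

Rewriting supply in inverse form: P = 129 + Q.
Without the tax, 190 - 2.5Q = 129 + Q so Q* = 17.4286 and P* = 146.4286.
With the tax, sellers need 19.5 more per unit: 190 - 2.5Q = 129 + Q + 19.5, so Q_t = 11.8571. Buyers pay P_b = 160.3571; sellers receive P_s = P_b - 19.5 = 140.8571.
Producers lose the trapezoid between P_s and P* out to Q_t plus the triangle from Q_t to Q*: change in PS = 70.2959 - 151.8776 = -81.5816.

-81.58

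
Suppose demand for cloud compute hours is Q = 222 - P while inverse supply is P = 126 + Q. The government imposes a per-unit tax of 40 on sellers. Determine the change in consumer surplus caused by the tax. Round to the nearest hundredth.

-760.00

Rewriting demand in inverse form: P = 222 - Q.
Pre-tax equilibrium: 222 - Q = 126 + Q gives Q* = 48, P* = 174.
A tax on sellers shifts supply up by 40: 222 - Q = 126 + Q + 40, so Q_t = 28. Buyers pay P_b = 194; sellers receive P_s = P_b - 40 = 154.
Consumers lose the trapezoid between P* and P_b out to Q_t plus the triangle from Q_t to Q*: change in CS = 392 - 1152 = -760.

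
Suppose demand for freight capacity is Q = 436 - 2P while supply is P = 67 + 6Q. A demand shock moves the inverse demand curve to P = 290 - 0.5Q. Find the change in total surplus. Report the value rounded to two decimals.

2071.38

Rewriting demand in inverse form: P = 218 - 0.5Q.
Initial equilibrium: Q_0 = 23.2308, P_0 = 206.3846; CS_0 = (1/2)(23.2308)(11.6154) = 134.9172, PS_0 = (1/2)(23.2308)(139.3846) = 1619.0059.
New equilibrium: 290 - 0.5Q = 67 + 6Q gives Q_1 = 34.3077, P_1 = 272.8462; CS_1 = 294.2544, PS_1 = 3531.0533.
Change in total surplus = (294.2544 + 3531.0533) - (134.9172 + 1619.0059) = 2071.3846.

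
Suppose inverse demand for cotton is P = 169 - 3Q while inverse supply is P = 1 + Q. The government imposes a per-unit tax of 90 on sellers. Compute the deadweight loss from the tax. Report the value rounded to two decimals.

Pre-tax equilibrium: 169 - 3Q = 1 + Q gives Q* = 42, P* = 43.
A tax on sellers shifts supply up by 90: 169 - 3Q = 1 + Q + 90, so Q_t = 19.5. Buyers pay P_b = 110.5; sellers receive P_s = P_b - 90 = 20.5.
The welfare triangle lost has base Q* - Q_t = 22.5 and height t = 90, so DWL = (1/2)(22.5)(90) = 1012.5.

1012.50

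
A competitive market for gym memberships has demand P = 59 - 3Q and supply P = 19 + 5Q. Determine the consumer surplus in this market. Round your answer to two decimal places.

Setting demand equal to supply, 40 = 8Q, so Q* = 5 and P* = 44.
Consumer surplus is the triangle under demand above P*: (1/2)(5)(59 - 44) = (1/2)(5)(15) = 37.5.

37.50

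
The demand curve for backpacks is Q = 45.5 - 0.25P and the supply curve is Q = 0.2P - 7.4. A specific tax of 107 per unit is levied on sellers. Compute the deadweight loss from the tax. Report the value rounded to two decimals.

Rewriting demand in inverse form: P = 182 - 4Q.
Rewriting supply in inverse form: P = 37 + 5Q.
Without the tax, 182 - 4Q = 37 + 5Q so Q* = 16.1111 and P* = 117.5556.
With the tax, sellers need 107 more per unit: 182 - 4Q = 37 + 5Q + 107, so Q_t = 4.2222. Buyers pay P_b = 165.1111; sellers receive P_s = P_b - 107 = 58.1111.
Deadweight loss is the triangle between the curves from Q_t to Q*: (1/2)(16.1111 - 4.2222)(107) = 636.0556.

636.06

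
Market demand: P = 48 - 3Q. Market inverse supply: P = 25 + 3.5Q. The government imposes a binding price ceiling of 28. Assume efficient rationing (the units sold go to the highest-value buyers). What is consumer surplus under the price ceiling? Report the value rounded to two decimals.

16.04

Without the control, 48 - 3Q = 25 + 3.5Q so Q* = 3.5385 and P* = 37.3846.
At P = 28, sellers supply (28 - 25)/3.5 = 0.8571 while buyers want more, so the quantity traded is 0.8571 at price 28.
The demand price at Q = 0.8571 is 45.4286. CS is the trapezoid between demand and 28 over [0, 0.8571]: (1/2)[(48 - 28) + (45.4286 - 28)](0.8571) = 16.0408.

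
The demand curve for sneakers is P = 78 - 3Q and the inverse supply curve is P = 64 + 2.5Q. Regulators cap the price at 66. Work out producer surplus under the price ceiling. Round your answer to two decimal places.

Free-market equilibrium: 78 - 3Q = 64 + 2.5Q gives Q* = 2.5455, P* = 70.3636.
At the ceiling price 66, quantity supplied is (66 - 64)/2.5 = 0.8; supply is the short side, so Q = 0.8 trades at P = 66.
PS is the triangle above supply below 66: (1/2)(0.8)(66 - 64) = 0.8.

0.80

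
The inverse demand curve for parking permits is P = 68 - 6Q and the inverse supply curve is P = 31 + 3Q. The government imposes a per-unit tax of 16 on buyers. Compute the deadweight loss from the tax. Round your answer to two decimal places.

14.22

Pre-tax equilibrium: 68 - 6Q = 31 + 3Q gives Q* = 4.1111, P* = 43.3333.
A tax on buyers shifts demand down by 16: (68 - 16) - 6Q = 31 + 3Q, so Q_t = 2.3333. Buyers pay P_b = 54; sellers receive P_s = P_b - 16 = 38.
The welfare triangle lost has base Q* - Q_t = 1.7778 and height t = 16, so DWL = (1/2)(1.7778)(16) = 14.2222.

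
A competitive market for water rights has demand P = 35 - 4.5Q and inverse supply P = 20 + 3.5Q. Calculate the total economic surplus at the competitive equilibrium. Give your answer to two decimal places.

Equilibrium: 35 - 4.5Q = 20 + 3.5Q, so Q* = 1.875 and P* = 26.5625.
CS = (1/2)(1.875)(8.4375) = 7.9102 and PS = (1/2)(1.875)(6.5625) = 6.1523, so total surplus = 14.0625.

14.06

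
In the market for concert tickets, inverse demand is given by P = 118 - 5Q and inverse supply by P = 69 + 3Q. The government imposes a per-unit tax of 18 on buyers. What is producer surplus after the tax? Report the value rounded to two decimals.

22.52

Pre-tax equilibrium: 118 - 5Q = 69 + 3Q gives Q* = 6.125, P* = 87.375.
A tax on buyers shifts demand down by 18: (118 - 18) - 5Q = 69 + 3Q, so Q_t = 3.875. Buyers pay P_b = 98.625; sellers receive P_s = P_b - 18 = 80.625.
Producer surplus is the triangle above supply below P_s: (1/2)(3.875)(80.625 - 69) = 22.5234.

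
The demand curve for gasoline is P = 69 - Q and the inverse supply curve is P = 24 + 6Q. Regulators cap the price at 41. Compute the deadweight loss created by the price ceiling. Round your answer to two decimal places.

45.24

Free-market equilibrium: 69 - Q = 24 + 6Q gives Q* = 6.4286, P* = 62.5714.
At P = 41, sellers supply (41 - 24)/6 = 2.8333 while buyers want more, so the quantity traded is 2.8333 at price 41.
The lost-trades triangle has base Q* - 2.8333 = 3.5952 and height equal to the gap between the curves at Q = 2.8333, which is 66.1667 - 41 = 25.1667. DWL = (1/2)(3.5952)(25.1667) = 45.2401.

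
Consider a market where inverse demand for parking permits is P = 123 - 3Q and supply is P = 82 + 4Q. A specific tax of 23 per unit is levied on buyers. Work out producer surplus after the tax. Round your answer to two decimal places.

13.22

Without the tax, 123 - 3Q = 82 + 4Q so Q* = 5.8571 and P* = 105.4286.
A tax on buyers shifts demand down by 23: (123 - 23) - 3Q = 82 + 4Q, so Q_t = 2.5714. Buyers pay P_b = 115.2857; sellers receive P_s = P_b - 23 = 92.2857.
PS = (1/2)(Q_t)(P_s - 82) = (1/2)(2.5714)(10.2857) = 13.2245.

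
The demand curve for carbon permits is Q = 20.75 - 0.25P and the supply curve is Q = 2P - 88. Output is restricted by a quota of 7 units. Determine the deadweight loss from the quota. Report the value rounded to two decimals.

Rewriting demand in inverse form: P = 83 - 4Q.
Rewriting supply in inverse form: P = 44 + 0.5Q.
Unrestricted equilibrium: Q* = (83 - 44)/(4 + 0.5) = 8.6667.
At Q = 7 the demand price is 83 - 4(7) = 55 and the supply price is 44 + 0.5(7) = 47.5.
DWL = (1/2)(gap between curves at 7) x (Q* - 7) = (1/2)(7.5)(1.6667) = 6.25.

6.25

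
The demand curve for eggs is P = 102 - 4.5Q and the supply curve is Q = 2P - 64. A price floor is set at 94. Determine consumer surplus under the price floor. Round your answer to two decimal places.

Rewriting supply in inverse form: P = 32 + 0.5Q.
Free-market equilibrium: 102 - 4.5Q = 32 + 0.5Q gives Q* = 14, P* = 39.
At the floor price 94, quantity demanded is (102 - 94)/4.5 = 1.7778; demand is the short side, so Q = 1.7778 trades at P = 94.
CS is the triangle under demand above 94: (1/2)(1.7778)(102 - 94) = 7.1111.

7.11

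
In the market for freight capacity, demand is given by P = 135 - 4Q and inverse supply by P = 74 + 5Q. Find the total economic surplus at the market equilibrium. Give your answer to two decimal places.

206.72

Set 135 - 4Q = 74 + 5Q, which gives 61 = 9Q, so Q* = 6.7778 and P* = 135 - 4(6.7778) = 107.8889.
Total surplus is the full triangle between the curves from 0 to Q*: (1/2)(6.7778)(135 - 74) = 206.7222.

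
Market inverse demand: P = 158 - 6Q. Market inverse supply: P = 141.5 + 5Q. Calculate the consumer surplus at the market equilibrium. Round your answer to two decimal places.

6.75

Equilibrium: 158 - 6Q = 141.5 + 5Q, so Q* = 1.5 and P* = 149.
The demand choke price is 158, so CS = (1/2)(Q*)(158 - P*) = (1/2)(1.5)(9) = 6.75.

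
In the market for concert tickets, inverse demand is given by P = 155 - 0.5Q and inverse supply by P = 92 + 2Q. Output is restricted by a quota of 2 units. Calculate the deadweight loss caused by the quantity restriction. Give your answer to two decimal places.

Without the quota, 155 - 0.5Q = 92 + 2Q gives Q* = 25.2.
At Q = 2 the demand price is 155 - 0.5(2) = 154 and the supply price is 92 + 2(2) = 96.
Deadweight loss is the triangle between the curves from 2 to 25.2: (1/2)(154 - 96)(25.2 - 2) = 672.8.

672.80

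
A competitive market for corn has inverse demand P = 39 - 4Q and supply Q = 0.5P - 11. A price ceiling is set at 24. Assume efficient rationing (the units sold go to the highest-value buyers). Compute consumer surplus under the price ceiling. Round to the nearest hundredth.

13.00

Rewriting supply in inverse form: P = 22 + 2Q.
Free-market equilibrium: 39 - 4Q = 22 + 2Q gives Q* = 2.8333, P* = 27.6667.
At P = 24, sellers supply (24 - 22)/2 = 1 while buyers want more, so the quantity traded is 1 at price 24.
The demand price at Q = 1 is 35. CS is the trapezoid between demand and 24 over [0, 1]: (1/2)[(39 - 24) + (35 - 24)](1) = 13.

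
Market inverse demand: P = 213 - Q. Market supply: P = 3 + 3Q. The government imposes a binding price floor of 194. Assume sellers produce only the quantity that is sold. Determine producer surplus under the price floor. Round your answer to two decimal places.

Without the control, 213 - Q = 3 + 3Q so Q* = 52.5 and P* = 160.5.
At the floor price 194, quantity demanded is (213 - 194)/1 = 19; demand is the short side, so Q = 19 trades at P = 194.
The supply price at Q = 19 is 60. PS is the trapezoid between 194 and supply over [0, 19]: (1/2)[(194 - 3) + (194 - 60)](19) = 3087.5.

3087.50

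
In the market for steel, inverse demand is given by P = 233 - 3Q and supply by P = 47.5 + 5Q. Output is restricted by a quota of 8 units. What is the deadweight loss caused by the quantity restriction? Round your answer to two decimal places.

Without the quota, 233 - 3Q = 47.5 + 5Q gives Q* = 23.1875.
At Q = 8 the demand price is 233 - 3(8) = 209 and the supply price is 47.5 + 5(8) = 87.5.
Deadweight loss is the triangle between the curves from 8 to 23.1875: (1/2)(209 - 87.5)(23.1875 - 8) = 922.6406.

922.64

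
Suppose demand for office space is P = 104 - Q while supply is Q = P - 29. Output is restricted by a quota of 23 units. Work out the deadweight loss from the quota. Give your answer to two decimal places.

210.25

Rewriting supply in inverse form: P = 29 + Q.
Unrestricted equilibrium: Q* = (104 - 29)/(1 + 1) = 37.5.
At Q = 23 the demand price is 104 - (23) = 81 and the supply price is 29 + (23) = 52.
Deadweight loss is the triangle between the curves from 23 to 37.5: (1/2)(81 - 52)(37.5 - 23) = 210.25.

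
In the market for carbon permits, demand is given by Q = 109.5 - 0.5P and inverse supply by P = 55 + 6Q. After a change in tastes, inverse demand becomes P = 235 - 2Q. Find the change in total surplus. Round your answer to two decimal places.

Rewriting demand in inverse form: P = 219 - 2Q.
Initial equilibrium: Q_0 = 20.5, P_0 = 178; CS_0 = (1/2)(20.5)(41) = 420.25, PS_0 = (1/2)(20.5)(123) = 1260.75.
New equilibrium: 235 - 2Q = 55 + 6Q gives Q_1 = 22.5, P_1 = 190; CS_1 = 506.25, PS_1 = 1518.75.
Change in total surplus = (506.25 + 1518.75) - (420.25 + 1260.75) = 344.

344.00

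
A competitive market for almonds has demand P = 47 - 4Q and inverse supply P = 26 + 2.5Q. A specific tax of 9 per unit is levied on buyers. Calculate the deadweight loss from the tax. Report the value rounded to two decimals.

6.23

Without the tax, 47 - 4Q = 26 + 2.5Q so Q* = 3.2308 and P* = 34.0769.
With the tax, buyers' net willingness to pay falls by 9: (47 - 9) - 4Q = 26 + 2.5Q, so Q_t = 1.8462. Buyers pay P_b = 39.6154; sellers receive P_s = P_b - 9 = 30.6154.
Deadweight loss is the triangle between the curves from Q_t to Q*: (1/2)(3.2308 - 1.8462)(9) = 6.2308.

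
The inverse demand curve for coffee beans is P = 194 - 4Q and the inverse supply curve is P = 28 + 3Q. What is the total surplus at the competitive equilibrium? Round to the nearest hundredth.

1968.29

Set 194 - 4Q = 28 + 3Q, which gives 166 = 7Q, so Q* = 23.7143 and P* = 194 - 4(23.7143) = 99.1429.
Total surplus is the full triangle between the curves from 0 to Q*: (1/2)(23.7143)(194 - 28) = 1968.2857.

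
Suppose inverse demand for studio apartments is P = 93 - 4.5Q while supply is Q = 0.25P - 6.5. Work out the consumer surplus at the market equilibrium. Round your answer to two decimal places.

Rewriting supply in inverse form: P = 26 + 4Q.
Equilibrium: 93 - 4.5Q = 26 + 4Q, so Q* = 7.8824 and P* = 57.5294.
The demand choke price is 93, so CS = (1/2)(Q*)(93 - P*) = (1/2)(7.8824)(35.4706) = 139.7958.

139.80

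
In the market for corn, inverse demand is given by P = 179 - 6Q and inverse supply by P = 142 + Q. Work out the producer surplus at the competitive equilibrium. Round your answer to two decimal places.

Setting demand equal to supply, 37 = 7Q, so Q* = 5.2857 and P* = 147.2857.
Producer surplus is the triangle above supply below P*: (1/2)(5.2857)(147.2857 - 142) = (1/2)(5.2857)(5.2857) = 13.9694.

13.97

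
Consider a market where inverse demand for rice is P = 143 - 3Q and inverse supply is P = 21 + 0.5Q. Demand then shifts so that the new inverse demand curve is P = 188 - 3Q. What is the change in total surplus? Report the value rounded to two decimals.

Initial equilibrium: Q_0 = 34.8571, P_0 = 38.4286; CS_0 = (1/2)(34.8571)(104.5714) = 1822.5306, PS_0 = (1/2)(34.8571)(17.4286) = 303.7551.
New equilibrium: 188 - 3Q = 21 + 0.5Q gives Q_1 = 47.7143, P_1 = 44.8571; CS_1 = 3414.9796, PS_1 = 569.1633.
Change in total surplus = (3414.9796 + 569.1633) - (1822.5306 + 303.7551) = 1857.8571.

1857.86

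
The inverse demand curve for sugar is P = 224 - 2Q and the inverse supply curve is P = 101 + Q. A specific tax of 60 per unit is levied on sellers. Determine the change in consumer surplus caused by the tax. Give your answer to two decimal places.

-1240.00

Without the tax, 224 - 2Q = 101 + Q so Q* = 41 and P* = 142.
A tax on sellers shifts supply up by 60: 224 - 2Q = 101 + Q + 60, so Q_t = 21. Buyers pay P_b = 182; sellers receive P_s = P_b - 60 = 122.
Consumers lose the trapezoid between P* and P_b out to Q_t plus the triangle from Q_t to Q*: change in CS = 441 - 1681 = -1240.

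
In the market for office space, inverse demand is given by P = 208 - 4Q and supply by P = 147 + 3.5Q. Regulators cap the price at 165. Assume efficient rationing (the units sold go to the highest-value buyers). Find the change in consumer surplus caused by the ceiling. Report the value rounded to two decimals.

35.94

Without the control, 208 - 4Q = 147 + 3.5Q so Q* = 8.1333 and P* = 175.4667.
At P = 165, sellers supply (165 - 147)/3.5 = 5.1429 while buyers want more, so the quantity traded is 5.1429 at price 165.
CS goes from (1/2)(8.1333)(32.5333) = 132.3022 to 168.2449 (computed as (208 - 165)(5.1429) - (1/2)(4)(5.1429)^2), a change of 35.9427.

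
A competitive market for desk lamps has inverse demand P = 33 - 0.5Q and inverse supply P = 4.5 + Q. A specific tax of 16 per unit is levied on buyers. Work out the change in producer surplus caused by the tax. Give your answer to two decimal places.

-145.78

Without the tax, 33 - 0.5Q = 4.5 + Q so Q* = 19 and P* = 23.5.
A tax on buyers shifts demand down by 16: (33 - 16) - 0.5Q = 4.5 + Q, so Q_t = 8.3333. Buyers pay P_b = 28.8333; sellers receive P_s = P_b - 16 = 12.8333.
Producers lose the trapezoid between P_s and P* out to Q_t plus the triangle from Q_t to Q*: change in PS = 34.7222 - 180.5 = -145.7778.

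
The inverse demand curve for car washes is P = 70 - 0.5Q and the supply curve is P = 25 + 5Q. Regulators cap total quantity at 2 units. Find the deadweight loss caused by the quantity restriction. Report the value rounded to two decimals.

105.09

Without the quota, 70 - 0.5Q = 25 + 5Q gives Q* = 8.1818.
At Q = 2 the demand price is 70 - 0.5(2) = 69 and the supply price is 25 + 5(2) = 35.
Deadweight loss is the triangle between the curves from 2 to 8.1818: (1/2)(69 - 35)(8.1818 - 2) = 105.0909.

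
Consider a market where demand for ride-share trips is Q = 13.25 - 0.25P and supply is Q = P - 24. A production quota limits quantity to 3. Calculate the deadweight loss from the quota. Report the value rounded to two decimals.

19.60

Rewriting demand in inverse form: P = 53 - 4Q.
Rewriting supply in inverse form: P = 24 + Q.
Without the quota, 53 - 4Q = 24 + Q gives Q* = 5.8.
At Q = 3 the demand price is 53 - 4(3) = 41 and the supply price is 24 + (3) = 27.
DWL = (1/2)(gap between curves at 3) x (Q* - 3) = (1/2)(14)(2.8) = 19.6.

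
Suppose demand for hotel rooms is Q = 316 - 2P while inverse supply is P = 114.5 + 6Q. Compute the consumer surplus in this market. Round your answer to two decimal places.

Rewriting demand in inverse form: P = 158 - 0.5Q.
Set 158 - 0.5Q = 114.5 + 6Q, which gives 43.5 = 6.5Q, so Q* = 6.6923 and P* = 158 - 0.5(6.6923) = 154.6538.
Consumer surplus is the triangle under demand above P*: (1/2)(6.6923)(158 - 154.6538) = (1/2)(6.6923)(3.3462) = 11.1967.

11.20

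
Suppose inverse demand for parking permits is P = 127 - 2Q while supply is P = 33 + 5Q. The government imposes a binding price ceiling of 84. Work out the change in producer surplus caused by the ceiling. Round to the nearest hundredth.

-190.72

Without the control, 127 - 2Q = 33 + 5Q so Q* = 13.4286 and P* = 100.1429.
At the ceiling price 84, quantity supplied is (84 - 33)/5 = 10.2; supply is the short side, so Q = 10.2 trades at P = 84.
PS goes from (1/2)(13.4286)(67.1429) = 450.8163 to 260.1 (computed as (84 - 33)(10.2) - (1/2)(5)(10.2)^2), a change of -190.7163.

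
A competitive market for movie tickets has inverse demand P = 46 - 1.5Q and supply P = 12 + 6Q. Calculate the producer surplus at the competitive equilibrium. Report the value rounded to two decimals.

Set 46 - 1.5Q = 12 + 6Q, which gives 34 = 7.5Q, so Q* = 4.5333 and P* = 46 - 1.5(4.5333) = 39.2.
PS is the area between P* and the supply curve from 0 to Q*: (1/2)(4.5333)(27.2) = 61.6533.

61.65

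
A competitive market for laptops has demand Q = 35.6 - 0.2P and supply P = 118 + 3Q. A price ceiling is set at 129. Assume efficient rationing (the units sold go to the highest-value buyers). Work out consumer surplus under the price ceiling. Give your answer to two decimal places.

Rewriting demand in inverse form: P = 178 - 5Q.
Free-market equilibrium: 178 - 5Q = 118 + 3Q gives Q* = 7.5, P* = 140.5.
At the ceiling price 129, quantity supplied is (129 - 118)/3 = 3.6667; supply is the short side, so Q = 3.6667 trades at P = 129.
The demand price at Q = 3.6667 is 159.6667. CS is the trapezoid between demand and 129 over [0, 3.6667]: (1/2)[(178 - 129) + (159.6667 - 129)](3.6667) = 146.0556.

146.06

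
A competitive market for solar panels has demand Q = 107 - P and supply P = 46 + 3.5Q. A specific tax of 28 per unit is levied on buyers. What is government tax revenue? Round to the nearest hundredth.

Rewriting demand in inverse form: P = 107 - Q.
Pre-tax equilibrium: 107 - Q = 46 + 3.5Q gives Q* = 13.5556, P* = 93.4444.
A tax on buyers shifts demand down by 28: (107 - 28) - Q = 46 + 3.5Q, so Q_t = 7.3333. Buyers pay P_b = 99.6667; sellers receive P_s = P_b - 28 = 71.6667.
Tax revenue = t x Q_t = 28 x 7.3333 = 205.3333.

205.33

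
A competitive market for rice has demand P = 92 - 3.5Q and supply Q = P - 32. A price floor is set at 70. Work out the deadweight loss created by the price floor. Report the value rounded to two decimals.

Rewriting supply in inverse form: P = 32 + Q.
Free-market equilibrium: 92 - 3.5Q = 32 + Q gives Q* = 13.3333, P* = 45.3333.
At P = 70, buyers demand (92 - 70)/3.5 = 6.2857 while sellers would supply more, so the quantity traded is 6.2857 at price 70.
The lost-trades triangle has base Q* - 6.2857 = 7.0476 and height equal to the gap between the curves at Q = 6.2857, which is 70 - 38.2857 = 31.7143. DWL = (1/2)(7.0476)(31.7143) = 111.7551.

111.76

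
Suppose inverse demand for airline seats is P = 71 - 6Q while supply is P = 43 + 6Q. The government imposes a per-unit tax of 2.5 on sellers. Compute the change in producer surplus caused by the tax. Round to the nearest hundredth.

-2.79

Pre-tax equilibrium: 71 - 6Q = 43 + 6Q gives Q* = 2.3333, P* = 57.
With the tax, sellers need 2.5 more per unit: 71 - 6Q = 43 + 6Q + 2.5, so Q_t = 2.125. Buyers pay P_b = 58.25; sellers receive P_s = P_b - 2.5 = 55.75.
PS falls from (1/2)(2.3333)(14) = 16.3333 to (1/2)(2.125)(12.75) = 13.5469, a change of -2.7865.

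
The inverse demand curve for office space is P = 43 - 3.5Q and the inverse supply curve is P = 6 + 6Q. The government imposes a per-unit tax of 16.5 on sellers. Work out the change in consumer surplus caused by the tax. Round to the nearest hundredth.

Pre-tax equilibrium: 43 - 3.5Q = 6 + 6Q gives Q* = 3.8947, P* = 29.3684.
A tax on sellers shifts supply up by 16.5: 43 - 3.5Q = 6 + 6Q + 16.5, so Q_t = 2.1579. Buyers pay P_b = 35.4474; sellers receive P_s = P_b - 16.5 = 18.9474.
CS falls from (1/2)(3.8947)(13.6316) = 26.5457 to (1/2)(2.1579)(7.5526) = 8.1489, a change of -18.3968.

-18.40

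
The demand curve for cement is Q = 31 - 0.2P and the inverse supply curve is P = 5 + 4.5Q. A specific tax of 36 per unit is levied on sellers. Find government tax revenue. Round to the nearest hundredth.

Rewriting demand in inverse form: P = 155 - 5Q.
Without the tax, 155 - 5Q = 5 + 4.5Q so Q* = 15.7895 and P* = 76.0526.
A tax on sellers shifts supply up by 36: 155 - 5Q = 5 + 4.5Q + 36, so Q_t = 12. Buyers pay P_b = 95; sellers receive P_s = P_b - 36 = 59.
Tax revenue = t x Q_t = 36 x 12 = 432.

432.00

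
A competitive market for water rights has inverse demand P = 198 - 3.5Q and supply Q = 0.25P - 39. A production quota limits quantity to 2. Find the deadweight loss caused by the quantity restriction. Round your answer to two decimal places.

48.60

Rewriting supply in inverse form: P = 156 + 4Q.
Unrestricted equilibrium: Q* = (198 - 156)/(3.5 + 4) = 5.6.
At Q = 2 the demand price is 198 - 3.5(2) = 191 and the supply price is 156 + 4(2) = 164.
DWL = (1/2)(gap between curves at 2) x (Q* - 2) = (1/2)(27)(3.6) = 48.6.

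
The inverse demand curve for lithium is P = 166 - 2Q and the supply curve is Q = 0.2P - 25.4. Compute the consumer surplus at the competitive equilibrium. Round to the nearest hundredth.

Rewriting supply in inverse form: P = 127 + 5Q.
Set 166 - 2Q = 127 + 5Q, which gives 39 = 7Q, so Q* = 5.5714 and P* = 166 - 2(5.5714) = 154.8571.
Consumer surplus is the triangle under demand above P*: (1/2)(5.5714)(166 - 154.8571) = (1/2)(5.5714)(11.1429) = 31.0408.

31.04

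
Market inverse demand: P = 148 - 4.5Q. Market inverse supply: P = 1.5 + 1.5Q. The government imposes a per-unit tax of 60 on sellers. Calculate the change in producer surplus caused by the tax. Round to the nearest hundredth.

Without the tax, 148 - 4.5Q = 1.5 + 1.5Q so Q* = 24.4167 and P* = 38.125.
With the tax, sellers need 60 more per unit: 148 - 4.5Q = 1.5 + 1.5Q + 60, so Q_t = 14.4167. Buyers pay P_b = 83.125; sellers receive P_s = P_b - 60 = 23.125.
PS falls from (1/2)(24.4167)(36.625) = 447.1302 to (1/2)(14.4167)(21.625) = 155.8802, a change of -291.25.

-291.25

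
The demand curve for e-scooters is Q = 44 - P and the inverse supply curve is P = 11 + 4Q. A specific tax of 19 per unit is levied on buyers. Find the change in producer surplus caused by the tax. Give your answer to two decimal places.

-71.44

Rewriting demand in inverse form: P = 44 - Q.
Pre-tax equilibrium: 44 - Q = 11 + 4Q gives Q* = 6.6, P* = 37.4.
With the tax, buyers' net willingness to pay falls by 19: (44 - 19) - Q = 11 + 4Q, so Q_t = 2.8. Buyers pay P_b = 41.2; sellers receive P_s = P_b - 19 = 22.2.
Producers lose the trapezoid between P_s and P* out to Q_t plus the triangle from Q_t to Q*: change in PS = 15.68 - 87.12 = -71.44.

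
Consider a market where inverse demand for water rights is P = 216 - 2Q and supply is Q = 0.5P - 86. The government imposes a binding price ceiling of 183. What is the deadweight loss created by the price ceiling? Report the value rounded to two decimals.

60.50

Rewriting supply in inverse form: P = 172 + 2Q.
Without the control, 216 - 2Q = 172 + 2Q so Q* = 11 and P* = 194.
At P = 183, sellers supply (183 - 172)/2 = 5.5 while buyers want more, so the quantity traded is 5.5 at price 183.
At Q = 5.5 the demand price is 205 and the supply price is 183. Deadweight loss is the triangle between the curves from 5.5 to 11: (1/2)(205 - 183)(11 - 5.5) = 60.5.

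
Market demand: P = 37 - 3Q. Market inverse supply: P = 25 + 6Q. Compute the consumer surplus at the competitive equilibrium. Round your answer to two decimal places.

2.67

Set 37 - 3Q = 25 + 6Q, which gives 12 = 9Q, so Q* = 1.3333 and P* = 37 - 3(1.3333) = 33.
Consumer surplus is the triangle under demand above P*: (1/2)(1.3333)(37 - 33) = (1/2)(1.3333)(4) = 2.6667.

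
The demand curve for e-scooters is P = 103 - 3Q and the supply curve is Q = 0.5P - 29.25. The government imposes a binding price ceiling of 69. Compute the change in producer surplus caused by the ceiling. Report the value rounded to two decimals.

-51.65

Rewriting supply in inverse form: P = 58.5 + 2Q.
Without the control, 103 - 3Q = 58.5 + 2Q so Q* = 8.9 and P* = 76.3.
At P = 69, sellers supply (69 - 58.5)/2 = 5.25 while buyers want more, so the quantity traded is 5.25 at price 69.
PS goes from (1/2)(8.9)(17.8) = 79.21 to 27.5625 (computed as (69 - 58.5)(5.25) - (1/2)(2)(5.25)^2), a change of -51.6475.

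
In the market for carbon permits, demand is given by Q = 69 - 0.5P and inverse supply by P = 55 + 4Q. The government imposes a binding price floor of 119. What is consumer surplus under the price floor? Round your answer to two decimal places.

90.25

Rewriting demand in inverse form: P = 138 - 2Q.
Free-market equilibrium: 138 - 2Q = 55 + 4Q gives Q* = 13.8333, P* = 110.3333.
At P = 119, buyers demand (138 - 119)/2 = 9.5 while sellers would supply more, so the quantity traded is 9.5 at price 119.
CS is the triangle under demand above 119: (1/2)(9.5)(138 - 119) = 90.25.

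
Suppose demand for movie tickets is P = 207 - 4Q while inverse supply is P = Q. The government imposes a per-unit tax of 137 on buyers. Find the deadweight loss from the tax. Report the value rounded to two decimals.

1876.90

Pre-tax equilibrium: 207 - 4Q = Q gives Q* = 41.4, P* = 41.4.
With the tax, buyers' net willingness to pay falls by 137: (207 - 137) - 4Q = Q, so Q_t = 14. Buyers pay P_b = 151; sellers receive P_s = P_b - 137 = 14.
Deadweight loss is the triangle between the curves from Q_t to Q*: (1/2)(41.4 - 14)(137) = 1876.9.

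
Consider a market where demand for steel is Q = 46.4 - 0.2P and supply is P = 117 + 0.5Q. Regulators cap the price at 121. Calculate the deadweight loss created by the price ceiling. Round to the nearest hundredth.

458.27

Rewriting demand in inverse form: P = 232 - 5Q.
Without the control, 232 - 5Q = 117 + 0.5Q so Q* = 20.9091 and P* = 127.4545.
At P = 121, sellers supply (121 - 117)/0.5 = 8 while buyers want more, so the quantity traded is 8 at price 121.
At Q = 8 the demand price is 192 and the supply price is 121. Deadweight loss is the triangle between the curves from 8 to 20.9091: (1/2)(192 - 121)(20.9091 - 8) = 458.2727.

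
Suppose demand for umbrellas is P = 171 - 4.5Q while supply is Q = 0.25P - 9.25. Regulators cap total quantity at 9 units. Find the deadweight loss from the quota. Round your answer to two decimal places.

194.49

Rewriting supply in inverse form: P = 37 + 4Q.
Without the quota, 171 - 4.5Q = 37 + 4Q gives Q* = 15.7647.
At Q = 9 the demand price is 171 - 4.5(9) = 130.5 and the supply price is 37 + 4(9) = 73.
Deadweight loss is the triangle between the curves from 9 to 15.7647: (1/2)(130.5 - 73)(15.7647 - 9) = 194.4853.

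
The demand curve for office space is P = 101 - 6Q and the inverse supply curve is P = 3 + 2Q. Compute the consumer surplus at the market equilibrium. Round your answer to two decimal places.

Set 101 - 6Q = 3 + 2Q, which gives 98 = 8Q, so Q* = 12.25 and P* = 101 - 6(12.25) = 27.5.
CS is the area between the demand curve and P* from 0 to Q*: (1/2)(12.25)(73.5) = 450.1875.

450.19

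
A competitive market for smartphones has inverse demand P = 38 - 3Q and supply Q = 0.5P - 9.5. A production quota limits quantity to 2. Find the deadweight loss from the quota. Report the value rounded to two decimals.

8.10

Rewriting supply in inverse form: P = 19 + 2Q.
Unrestricted equilibrium: Q* = (38 - 19)/(3 + 2) = 3.8.
At Q = 2 the demand price is 38 - 3(2) = 32 and the supply price is 19 + 2(2) = 23.
Deadweight loss is the triangle between the curves from 2 to 3.8: (1/2)(32 - 23)(3.8 - 2) = 8.1.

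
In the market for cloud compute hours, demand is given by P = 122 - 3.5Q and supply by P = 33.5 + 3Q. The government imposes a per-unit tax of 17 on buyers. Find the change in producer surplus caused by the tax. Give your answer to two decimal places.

-96.57

Pre-tax equilibrium: 122 - 3.5Q = 33.5 + 3Q gives Q* = 13.6154, P* = 74.3462.
A tax on buyers shifts demand down by 17: (122 - 17) - 3.5Q = 33.5 + 3Q, so Q_t = 11. Buyers pay P_b = 83.5; sellers receive P_s = P_b - 17 = 66.5.
PS falls from (1/2)(13.6154)(40.8462) = 278.068 to (1/2)(11)(33) = 181.5, a change of -96.568.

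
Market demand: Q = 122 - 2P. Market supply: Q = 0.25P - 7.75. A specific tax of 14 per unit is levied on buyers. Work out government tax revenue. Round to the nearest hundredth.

Rewriting demand in inverse form: P = 61 - 0.5Q.
Rewriting supply in inverse form: P = 31 + 4Q.
Without the tax, 61 - 0.5Q = 31 + 4Q so Q* = 6.6667 and P* = 57.6667.
A tax on buyers shifts demand down by 14: (61 - 14) - 0.5Q = 31 + 4Q, so Q_t = 3.5556. Buyers pay P_b = 59.2222; sellers receive P_s = P_b - 14 = 45.2222.
Tax revenue = t x Q_t = 14 x 3.5556 = 49.7778.

49.78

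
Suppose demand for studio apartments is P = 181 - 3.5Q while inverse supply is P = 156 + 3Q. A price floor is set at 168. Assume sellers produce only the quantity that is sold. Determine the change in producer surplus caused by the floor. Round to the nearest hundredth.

1.69

Free-market equilibrium: 181 - 3.5Q = 156 + 3Q gives Q* = 3.8462, P* = 167.5385.
At the floor price 168, quantity demanded is (181 - 168)/3.5 = 3.7143; demand is the short side, so Q = 3.7143 trades at P = 168.
PS goes from (1/2)(3.8462)(11.5385) = 22.1893 to 23.8776 (computed as (168 - 156)(3.7143) - (1/2)(3)(3.7143)^2), a change of 1.6882.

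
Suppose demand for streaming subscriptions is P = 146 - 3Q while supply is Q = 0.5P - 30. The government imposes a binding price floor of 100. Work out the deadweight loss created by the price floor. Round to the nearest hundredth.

8.71

Rewriting supply in inverse form: P = 60 + 2Q.
Without the control, 146 - 3Q = 60 + 2Q so Q* = 17.2 and P* = 94.4.
At P = 100, buyers demand (146 - 100)/3 = 15.3333 while sellers would supply more, so the quantity traded is 15.3333 at price 100.
The lost-trades triangle has base Q* - 15.3333 = 1.8667 and height equal to the gap between the curves at Q = 15.3333, which is 100 - 90.6667 = 9.3333. DWL = (1/2)(1.8667)(9.3333) = 8.7111.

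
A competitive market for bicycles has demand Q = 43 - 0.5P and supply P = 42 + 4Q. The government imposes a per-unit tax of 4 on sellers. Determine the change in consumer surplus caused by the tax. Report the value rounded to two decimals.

Rewriting demand in inverse form: P = 86 - 2Q.
Without the tax, 86 - 2Q = 42 + 4Q so Q* = 7.3333 and P* = 71.3333.
A tax on sellers shifts supply up by 4: 86 - 2Q = 42 + 4Q + 4, so Q_t = 6.6667. Buyers pay P_b = 72.6667; sellers receive P_s = P_b - 4 = 68.6667.
CS falls from (1/2)(7.3333)(14.6667) = 53.7778 to (1/2)(6.6667)(13.3333) = 44.4444, a change of -9.3333.

-9.33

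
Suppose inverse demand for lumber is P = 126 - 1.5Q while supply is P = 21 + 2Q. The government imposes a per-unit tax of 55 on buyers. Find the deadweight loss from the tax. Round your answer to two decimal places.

Without the tax, 126 - 1.5Q = 21 + 2Q so Q* = 30 and P* = 81.
With the tax, buyers' net willingness to pay falls by 55: (126 - 55) - 1.5Q = 21 + 2Q, so Q_t = 14.2857. Buyers pay P_b = 104.5714; sellers receive P_s = P_b - 55 = 49.5714.
The welfare triangle lost has base Q* - Q_t = 15.7143 and height t = 55, so DWL = (1/2)(15.7143)(55) = 432.1429.

432.14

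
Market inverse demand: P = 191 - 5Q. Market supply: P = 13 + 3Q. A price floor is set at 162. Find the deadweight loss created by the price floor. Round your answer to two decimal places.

1082.41

Without the control, 191 - 5Q = 13 + 3Q so Q* = 22.25 and P* = 79.75.
At the floor price 162, quantity demanded is (191 - 162)/5 = 5.8; demand is the short side, so Q = 5.8 trades at P = 162.
At Q = 5.8 the demand price is 162 and the supply price is 30.4. Deadweight loss is the triangle between the curves from 5.8 to 22.25: (1/2)(162 - 30.4)(22.25 - 5.8) = 1082.41.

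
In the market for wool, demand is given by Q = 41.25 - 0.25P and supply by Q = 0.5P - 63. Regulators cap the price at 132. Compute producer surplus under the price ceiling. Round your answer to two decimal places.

Rewriting demand in inverse form: P = 165 - 4Q.
Rewriting supply in inverse form: P = 126 + 2Q.
Free-market equilibrium: 165 - 4Q = 126 + 2Q gives Q* = 6.5, P* = 139.
At P = 132, sellers supply (132 - 126)/2 = 3 while buyers want more, so the quantity traded is 3 at price 132.
PS is the triangle above supply below 132: (1/2)(3)(132 - 126) = 9.

9.00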